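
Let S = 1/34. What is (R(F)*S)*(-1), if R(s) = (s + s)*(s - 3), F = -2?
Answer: -10/17 ≈ -0.58823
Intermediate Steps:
R(s) = 2*s*(-3 + s) (R(s) = (2*s)*(-3 + s) = 2*s*(-3 + s))
S = 1/34 ≈ 0.029412
(R(F)*S)*(-1) = ((2*(-2)*(-3 - 2))*(1/34))*(-1) = ((2*(-2)*(-5))*(1/34))*(-1) = (20*(1/34))*(-1) = (10/17)*(-1) = -10/17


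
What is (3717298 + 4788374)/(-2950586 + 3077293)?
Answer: 1215096/18101 ≈ 67.129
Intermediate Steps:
(3717298 + 4788374)/(-2950586 + 3077293) = 8505672/126707 = 8505672*(1/126707) = 1215096/18101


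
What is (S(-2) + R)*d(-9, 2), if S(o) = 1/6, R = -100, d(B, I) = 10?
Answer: -2995/3 ≈ -998.33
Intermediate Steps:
S(o) = ⅙
(S(-2) + R)*d(-9, 2) = (⅙ - 100)*10 = -599/6*10 = -2995/3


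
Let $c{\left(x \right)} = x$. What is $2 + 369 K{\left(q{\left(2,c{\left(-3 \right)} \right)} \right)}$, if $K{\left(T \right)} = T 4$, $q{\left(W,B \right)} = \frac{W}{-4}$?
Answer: $-736$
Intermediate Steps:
$q{\left(W,B \right)} = - \frac{W}{4}$ ($q{\left(W,B \right)} = W \left(- \frac{1}{4}\right) = - \frac{W}{4}$)
$K{\left(T \right)} = 4 T$
$2 + 369 K{\left(q{\left(2,c{\left(-3 \right)} \right)} \right)} = 2 + 369 \cdot 4 \left(\left(- \frac{1}{4}\right) 2\right) = 2 + 369 \cdot 4 \left(- \frac{1}{2}\right) = 2 + 369 \left(-2\right) = 2 - 738 = -736$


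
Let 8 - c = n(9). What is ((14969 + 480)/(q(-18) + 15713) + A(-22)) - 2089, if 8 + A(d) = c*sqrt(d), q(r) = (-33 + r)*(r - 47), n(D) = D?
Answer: -39886267/19028 - I*sqrt(22) ≈ -2096.2 - 4.6904*I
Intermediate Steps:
c = -1 (c = 8 - 1*9 = 8 - 9 = -1)
q(r) = (-47 + r)*(-33 + r) (q(r) = (-33 + r)*(-47 + r) = (-47 + r)*(-33 + r))
A(d) = -8 - sqrt(d)
((14969 + 480)/(q(-18) + 15713) + A(-22)) - 2089 = ((14969 + 480)/((1551 + (-18)**2 - 80*(-18)) + 15713) + (-8 - sqrt(-22))) - 2089 = (15449/((1551 + 324 + 1440) + 15713) + (-8 - I*sqrt(22))) - 2089 = (15449/(3315 + 15713) + (-8 - I*sqrt(22))) - 2089 = (15449/19028 + (-8 - I*sqrt(22))) - 2089 = (-136775/19028 - I*sqrt(22)) - 2089 = -39886267/19028 - I*sqrt(22)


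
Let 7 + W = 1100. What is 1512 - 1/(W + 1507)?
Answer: 3931199/2600 ≈ 1512.0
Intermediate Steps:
W = 1093 (W = -7 + 1100 = 1093)
1512 - 1/(W + 1507) = 1512 - 1/(1093 + 1507) = 1512 - 1/2600 = 3931199/2600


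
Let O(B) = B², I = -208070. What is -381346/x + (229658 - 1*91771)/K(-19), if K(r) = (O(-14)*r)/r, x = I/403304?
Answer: 15086585058077/20390860 ≈ 7.3987e+5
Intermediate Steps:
x = -104035/201652 (x = -208070/403304 = -208070*1/403304 = -104035/201652 ≈ -0.51591)
K(r) = 196 (K(r) = ((-14)²*r)/r = (196*r)/r = 196)
-381346/x + (229658 - 1*91771)/K(-19) = -381346/(-104035/201652) + (229658 - 1*91771)/196 = -381346*(-201652/104035) + (229658 - 91771)*(1/196) = 76899183592/104035 + 137887*(1/196) = 76899183592/104035 + 137887/196 = 15086585058077/20390860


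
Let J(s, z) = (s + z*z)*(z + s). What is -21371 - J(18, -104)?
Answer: 910353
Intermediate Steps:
J(s, z) = (s + z)*(s + z²) (J(s, z) = (s + z²)*(s + z) = (s + z)*(s + z²))
-21371 - J(18, -104) = -21371 - (18² + (-104)³ + 18*(-104) + 18*(-104)²) = -21371 - (324 - 1124864 - 1872 + 18*10816) = -21371 - (324 - 1124864 - 1872 + 194688) = -21371 - 1*(-931724) = -21371 + 931724 = 910353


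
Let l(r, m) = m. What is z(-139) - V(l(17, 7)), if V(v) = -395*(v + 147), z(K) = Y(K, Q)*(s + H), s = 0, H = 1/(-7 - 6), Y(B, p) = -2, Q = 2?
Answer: 790792/13 ≈ 60830.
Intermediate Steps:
H = -1/13 (H = 1/(-13) = -1/13 ≈ -0.076923)
z(K) = 2/13 (z(K) = -2*(0 - 1/13) = -2*(-1/13) = 2/13)
V(v) = -58065 - 395*v (V(v) = -395*(147 + v) = -58065 - 395*v)
z(-139) - V(l(17, 7)) = 2/13 - (-58065 - 395*7) = 2/13 - (-58065 - 2765) = 2/13 - 1*(-60830) = 2/13 + 60830 = 790792/13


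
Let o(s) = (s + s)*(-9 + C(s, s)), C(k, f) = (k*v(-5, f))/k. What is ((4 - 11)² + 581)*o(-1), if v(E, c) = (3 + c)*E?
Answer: 23940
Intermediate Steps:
v(E, c) = E*(3 + c)
C(k, f) = -15 - 5*f (C(k, f) = (k*(-5*(3 + f)))/k = (k*(-15 - 5*f))/k = -15 - 5*f)
o(s) = 2*s*(-24 - 5*s) (o(s) = (s + s)*(-9 + (-15 - 5*s)) = (2*s)*(-24 - 5*s) = 2*s*(-24 - 5*s))
((4 - 11)² + 581)*o(-1) = ((4 - 11)² + 581)*(-2*(-1)*(24 + 5*(-1))) = ((-7)² + 581)*(-2*(-1)*(24 - 5)) = (49 + 581)*(-2*(-1)*19) = 630*38 = 23940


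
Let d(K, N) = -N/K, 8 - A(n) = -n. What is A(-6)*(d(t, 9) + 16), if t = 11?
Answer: 334/11 ≈ 30.364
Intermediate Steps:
A(n) = 8 + n (A(n) = 8 - (-1)*n = 8 + n)
d(K, N) = -N/K
A(-6)*(d(t, 9) + 16) = (8 - 6)*(-1*9/11 + 16) = 2*(-1*9*1/11 + 16) = 2*(-9/11 + 16) = 2*(167/11) = 334/11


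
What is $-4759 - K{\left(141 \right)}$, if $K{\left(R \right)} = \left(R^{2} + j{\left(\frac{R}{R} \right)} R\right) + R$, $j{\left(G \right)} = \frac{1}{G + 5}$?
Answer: $- \frac{49609}{2} \approx -24805.0$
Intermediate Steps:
$j{\left(G \right)} = \frac{1}{5 + G}$
$K{\left(R \right)} = R^{2} + \frac{7 R}{6}$ ($K{\left(R \right)} = \left(R^{2} + \frac{R}{5 + \frac{R}{R}}\right) + R = \left(R^{2} + \frac{R}{5 + 1}\right) + R = \left(R^{2} + \frac{R}{6}\right) + R = R^{2} + \frac{7 R}{6}$)
$-4759 - K{\left(141 \right)} = -4759 - \frac{1}{6} \cdot 141 \left(7 + 6 \cdot 141\right) = -4759 - \frac{1}{6} \cdot 141 \left(7 + 846\right) = -4759 - \frac{1}{6} \cdot 141 \cdot 853 = -4759 - \frac{40091}{2} = - \frac{49609}{2}$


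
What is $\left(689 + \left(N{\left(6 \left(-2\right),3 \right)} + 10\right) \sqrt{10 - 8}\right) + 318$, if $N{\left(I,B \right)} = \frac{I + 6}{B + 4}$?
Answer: $1007 + \frac{64 \sqrt{2}}{7} \approx 1019.9$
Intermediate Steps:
$N{\left(I,B \right)} = \frac{6 + I}{4 + B}$
$\left(689 + \left(N{\left(6 \left(-2\right),3 \right)} + 10\right) \sqrt{10 - 8}\right) + 318 = \left(689 + \left(\frac{6 + 6 \left(-2\right)}{4 + 3} + 10\right) \sqrt{10 - 8}\right) + 318 = \left(689 + \left(\frac{6 - 12}{7} + 10\right) \sqrt{2}\right) + 318 = \left(689 + \left(\frac{1}{7} \left(-6\right) + 10\right) \sqrt{2}\right) + 318 = \left(689 + \left(- \frac{6}{7} + 10\right) \sqrt{2}\right) + 318 = \left(689 + \frac{64 \sqrt{2}}{7}\right) + 318 = 1007 + \frac{64 \sqrt{2}}{7}$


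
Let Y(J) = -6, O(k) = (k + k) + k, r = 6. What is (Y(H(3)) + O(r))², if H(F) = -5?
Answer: 144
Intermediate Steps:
O(k) = 3*k (O(k) = 2*k + k = 3*k)
(Y(H(3)) + O(r))² = (-6 + 3*6)² = (-6 + 18)² = 12² = 144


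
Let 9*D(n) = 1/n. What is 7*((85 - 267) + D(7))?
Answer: -11465/9 ≈ -1273.9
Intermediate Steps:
D(n) = 1/(9*n) (D(n) = (1/n)/9 = 1/(9*n))
7*((85 - 267) + D(7)) = 7*((85 - 267) + (⅑)/7) = 7*(-182 + (⅑)*(⅐)) = 7*(-182 + 1/63) = 7*(-11465/63) = -11465/9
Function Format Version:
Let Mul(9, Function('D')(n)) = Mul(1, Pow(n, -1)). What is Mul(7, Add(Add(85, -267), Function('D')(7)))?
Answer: Rational(-11465, 9) ≈ -1273.9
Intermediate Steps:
Function('D')(n) = Mul(Rational(1, 9), Pow(n, -1)) (Function('D')(n) = Mul(Rational(1, 9), Mul(1, Pow(n, -1))) = Mul(Rational(1, 9), Pow(n, -1)))
Mul(7, Add(Add(85, -267), Function('D')(7))) = Mul(7, Add(Add(85, -267), Mul(Rational(1, 9), Pow(7, -1)))) = Mul(7, Add(-182, Mul(Rational(1, 9), Rational(1, 7)))) = Mul(7, Add(-182, Rational(1, 63))) = Mul(7, Rational(-11465, 63)) = Rational(-11465, 9)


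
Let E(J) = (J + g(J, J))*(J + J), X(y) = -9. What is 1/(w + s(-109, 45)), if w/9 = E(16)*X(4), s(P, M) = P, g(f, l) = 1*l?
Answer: -1/83053 ≈ -1.2041e-5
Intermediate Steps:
g(f, l) = l
E(J) = 4*J**2 (E(J) = (J + J)*(J + J) = (2*J)*(2*J) = 4*J**2)
w = -82944 (w = 9*((4*16**2)*(-9)) = 9*((4*256)*(-9)) = 9*(1024*(-9)) = 9*(-9216) = -82944)
1/(w + s(-109, 45)) = 1/(-82944 - 109) = 1/(-83053) = -1/83053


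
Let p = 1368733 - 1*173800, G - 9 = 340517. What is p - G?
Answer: 854407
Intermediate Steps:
G = 340526 (G = 9 + 340517 = 340526)
p = 1194933 (p = 1368733 - 173800 = 1194933)
p - G = 1194933 - 1*340526 = 1194933 - 340526 = 854407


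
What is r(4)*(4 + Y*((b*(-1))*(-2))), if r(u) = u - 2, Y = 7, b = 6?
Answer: 176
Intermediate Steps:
r(u) = -2 + u
r(4)*(4 + Y*((b*(-1))*(-2))) = (-2 + 4)*(4 + 7*((6*(-1))*(-2))) = 2*(4 + 7*(-6*(-2))) = 2*(4 + 7*12) = 2*(4 + 84) = 2*88 = 176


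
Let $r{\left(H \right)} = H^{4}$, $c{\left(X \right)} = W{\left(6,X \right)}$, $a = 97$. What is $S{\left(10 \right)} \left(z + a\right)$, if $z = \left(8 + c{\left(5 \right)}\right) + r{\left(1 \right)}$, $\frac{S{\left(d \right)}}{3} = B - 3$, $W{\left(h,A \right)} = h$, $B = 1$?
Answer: $-672$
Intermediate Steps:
$c{\left(X \right)} = 6$
$S{\left(d \right)} = -6$ ($S{\left(d \right)} = 3 \left(1 - 3\right) = 3 \left(-2\right) = -6$)
$z = 15$ ($z = \left(8 + 6\right) + 1^{4} = 14 + 1 = 15$)
$S{\left(10 \right)} \left(z + a\right) = - 6 \left(15 + 97\right) = \left(-6\right) 112 = -672$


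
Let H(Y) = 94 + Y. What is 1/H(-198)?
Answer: -1/104 ≈ -0.0096154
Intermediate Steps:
1/H(-198) = 1/(94 - 198) = 1/(-104) = -1/104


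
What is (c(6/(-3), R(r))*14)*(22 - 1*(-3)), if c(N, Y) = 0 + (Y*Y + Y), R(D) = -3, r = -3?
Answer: 2100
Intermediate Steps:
c(N, Y) = Y + Y² (c(N, Y) = 0 + (Y² + Y) = 0 + (Y + Y²) = Y + Y²)
(c(6/(-3), R(r))*14)*(22 - 1*(-3)) = (-3*(1 - 3)*14)*(22 - 1*(-3)) = (-3*(-2)*14)*(22 + 3) = (6*14)*25 = 84*25 = 2100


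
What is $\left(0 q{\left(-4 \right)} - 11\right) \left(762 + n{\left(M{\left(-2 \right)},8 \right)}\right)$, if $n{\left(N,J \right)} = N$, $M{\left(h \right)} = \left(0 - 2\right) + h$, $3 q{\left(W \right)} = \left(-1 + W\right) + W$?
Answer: $-8338$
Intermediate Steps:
$q{\left(W \right)} = - \frac{1}{3} + \frac{2 W}{3}$ ($q{\left(W \right)} = \frac{\left(-1 + W\right) + W}{3} = \frac{-1 + 2 W}{3} = - \frac{1}{3} + \frac{2 W}{3}$)
$M{\left(h \right)} = -2 + h$
$\left(0 q{\left(-4 \right)} - 11\right) \left(762 + n{\left(M{\left(-2 \right)},8 \right)}\right) = \left(0 \left(- \frac{1}{3} + \frac{2}{3} \left(-4\right)\right) - 11\right) \left(762 - 4\right) = \left(0 \left(- \frac{1}{3} - \frac{8}{3}\right) - 11\right) \left(762 - 4\right) = \left(0 \left(-3\right) - 11\right) 758 = \left(0 - 11\right) 758 = \left(-11\right) 758 = -8338$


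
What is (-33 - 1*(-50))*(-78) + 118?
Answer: -1208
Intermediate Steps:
(-33 - 1*(-50))*(-78) + 118 = (-33 + 50)*(-78) + 118 = 17*(-78) + 118 = -1326 + 118 = -1208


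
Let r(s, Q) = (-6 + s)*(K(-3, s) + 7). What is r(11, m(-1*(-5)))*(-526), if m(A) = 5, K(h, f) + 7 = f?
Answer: -28930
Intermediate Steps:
K(h, f) = -7 + f
r(s, Q) = s*(-6 + s) (r(s, Q) = (-6 + s)*((-7 + s) + 7) = (-6 + s)*s = s*(-6 + s))
r(11, m(-1*(-5)))*(-526) = (11*(-6 + 11))*(-526) = (11*5)*(-526) = 55*(-526) = -28930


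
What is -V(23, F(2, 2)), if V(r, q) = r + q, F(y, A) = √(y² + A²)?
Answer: -23 - 2*√2 ≈ -25.828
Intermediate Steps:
F(y, A) = √(A² + y²)
V(r, q) = q + r
-V(23, F(2, 2)) = -(√(2² + 2²) + 23) = -(√(4 + 4) + 23) = -(√8 + 23) = -(2*√2 + 23) = -(23 + 2*√2) = -23 - 2*√2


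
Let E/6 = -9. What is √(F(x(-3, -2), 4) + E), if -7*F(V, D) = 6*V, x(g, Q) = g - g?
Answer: 3*I*√6 ≈ 7.3485*I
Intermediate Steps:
E = -54 (E = 6*(-9) = -54)
x(g, Q) = 0
F(V, D) = -6*V/7
√(F(x(-3, -2), 4) + E) = √(-6/7*0 - 54) = √(0 - 54) = √(-54) = 3*I*√6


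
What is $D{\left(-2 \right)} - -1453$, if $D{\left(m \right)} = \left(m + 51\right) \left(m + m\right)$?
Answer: $1257$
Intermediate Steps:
$D{\left(m \right)} = 2 m \left(51 + m\right)$ ($D{\left(m \right)} = \left(51 + m\right) 2 m = 2 m \left(51 + m\right)$)
$D{\left(-2 \right)} - -1453 = 2 \left(-2\right) \left(51 - 2\right) - -1453 = 2 \left(-2\right) 49 + 1453 = -196 + 1453 = 1257$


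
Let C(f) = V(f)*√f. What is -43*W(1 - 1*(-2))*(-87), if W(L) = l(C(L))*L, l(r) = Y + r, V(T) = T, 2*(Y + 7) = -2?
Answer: -89784 + 33669*√3 ≈ -31468.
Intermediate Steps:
Y = -8 (Y = -7 + (½)*(-2) = -7 - 1 = -8)
C(f) = f^(3/2) (C(f) = f*√f = f^(3/2))
l(r) = -8 + r
W(L) = L*(-8 + L^(3/2)) (W(L) = (-8 + L^(3/2))*L = L*(-8 + L^(3/2)))
-43*W(1 - 1*(-2))*(-87) = -43*(1 - 1*(-2))*(-8 + (1 - 1*(-2))^(3/2))*(-87) = -43*(1 + 2)*(-8 + (1 + 2)^(3/2))*(-87) = -129*(-8 + 3^(3/2))*(-87) = -129*(-8 + 3*√3)*(-87) = -43*(-24 + 9*√3)*(-87) = (1032 - 387*√3)*(-87) = -89784 + 33669*√3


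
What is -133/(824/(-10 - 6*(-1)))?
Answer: 133/206 ≈ 0.64563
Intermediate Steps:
-133/(824/(-10 - 6*(-1))) = -133/(824/(-10 + 6)) = -133/(824/(-4)) = -133/(824*(-¼)) = -133/(-206) = -133*(-1/206) = 133/206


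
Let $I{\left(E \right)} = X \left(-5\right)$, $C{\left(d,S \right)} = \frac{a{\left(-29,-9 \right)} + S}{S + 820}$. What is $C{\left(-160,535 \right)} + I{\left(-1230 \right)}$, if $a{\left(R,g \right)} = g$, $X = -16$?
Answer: $\frac{108926}{1355} \approx 80.388$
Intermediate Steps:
$C{\left(d,S \right)} = \frac{-9 + S}{820 + S}$ ($C{\left(d,S \right)} = \frac{-9 + S}{S + 820} = \frac{-9 + S}{820 + S}$)
$I{\left(E \right)} = 80$ ($I{\left(E \right)} = \left(-16\right) \left(-5\right) = 80$)
$C{\left(-160,535 \right)} + I{\left(-1230 \right)} = \frac{-9 + 535}{820 + 535} + 80 = \frac{1}{1355} \cdot 526 + 80 = \frac{526}{1355} + 80 = \frac{108926}{1355}$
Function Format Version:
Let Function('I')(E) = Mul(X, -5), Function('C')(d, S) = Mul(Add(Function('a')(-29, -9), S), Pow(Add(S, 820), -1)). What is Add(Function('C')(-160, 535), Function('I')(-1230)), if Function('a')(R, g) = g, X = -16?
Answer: Rational(108926, 1355) ≈ 80.388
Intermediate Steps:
Function('C')(d, S) = Mul(Pow(Add(820, S), -1), Add(-9, S)) (Function('C')(d, S) = Mul(Add(-9, S), Pow(Add(S, 820), -1)) = Mul(Add(-9, S), Pow(Add(820, S), -1)) = Mul(Pow(Add(820, S), -1), Add(-9, S)))
Function('I')(E) = 80 (Function('I')(E) = Mul(-16, -5) = 80)
Add(Function('C')(-160, 535), Function('I')(-1230)) = Add(Mul(Pow(Add(820, 535), -1), Add(-9, 535)), 80) = Add(Mul(Pow(1355, -1), 526), 80) = Add(Mul(Rational(1, 1355), 526), 80) = Add(Rational(526, 1355), 80) = Rational(108926, 1355)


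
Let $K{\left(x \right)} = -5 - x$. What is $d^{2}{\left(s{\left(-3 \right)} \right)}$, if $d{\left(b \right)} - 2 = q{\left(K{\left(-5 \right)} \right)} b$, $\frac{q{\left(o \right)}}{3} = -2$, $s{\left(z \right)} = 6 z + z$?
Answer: $16384$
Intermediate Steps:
$s{\left(z \right)} = 7 z$
$q{\left(o \right)} = -6$ ($q{\left(o \right)} = 3 \left(-2\right) = -6$)
$d{\left(b \right)} = 2 - 6 b$
$d^{2}{\left(s{\left(-3 \right)} \right)} = \left(2 - 6 \cdot 7 \left(-3\right)\right)^{2} = \left(2 - -126\right)^{2} = \left(2 + 126\right)^{2} = 128^{2} = 16384$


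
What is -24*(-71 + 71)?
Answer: 0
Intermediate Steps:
-24*(-71 + 71) = -24*0 = 0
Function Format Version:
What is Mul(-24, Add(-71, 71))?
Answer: 0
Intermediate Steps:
Mul(-24, Add(-71, 71)) = Mul(-24, 0) = 0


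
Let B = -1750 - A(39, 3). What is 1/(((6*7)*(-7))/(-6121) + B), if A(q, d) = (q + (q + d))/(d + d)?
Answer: -12242/21588179 ≈ -0.00056707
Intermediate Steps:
A(q, d) = (d + 2*q)/(2*d) (A(q, d) = (q + (d + q))/((2*d)) = (d + 2*q)*(1/(2*d)) = (d + 2*q)/(2*d))
B = -3527/2 (B = -1750 - (39 + (1/2)*3)/3 = -1750 - (39 + 3/2)/3 = -1750 - 81/(3*2) = -1750 - 1*27/2 = -1750 - 27/2 = -3527/2 ≈ -1763.5)
1/(((6*7)*(-7))/(-6121) + B) = 1/(((6*7)*(-7))/(-6121) - 3527/2) = 1/((42*(-7))*(-1/6121) - 3527/2) = 1/(-294*(-1/6121) - 3527/2) = 1/(294/6121 - 3527/2) = 1/(-21588179/12242) = -12242/21588179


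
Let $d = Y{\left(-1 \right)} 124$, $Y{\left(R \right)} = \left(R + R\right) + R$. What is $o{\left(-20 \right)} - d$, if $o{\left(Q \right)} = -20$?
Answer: $352$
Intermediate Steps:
$Y{\left(R \right)} = 3 R$ ($Y{\left(R \right)} = 2 R + R = 3 R$)
$d = -372$ ($d = 3 \left(-1\right) 124 = \left(-3\right) 124 = -372$)
$o{\left(-20 \right)} - d = -20 - -372 = -20 + 372 = 352$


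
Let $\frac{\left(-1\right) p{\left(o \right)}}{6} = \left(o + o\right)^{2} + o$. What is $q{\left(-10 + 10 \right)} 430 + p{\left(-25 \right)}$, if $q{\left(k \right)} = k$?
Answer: $-14850$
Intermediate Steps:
$p{\left(o \right)} = - 24 o^{2} - 6 o$ ($p{\left(o \right)} = - 6 \left(\left(o + o\right)^{2} + o\right) = - 6 \left(\left(2 o\right)^{2} + o\right) = - 6 \left(4 o^{2} + o\right) = - 6 \left(o + 4 o^{2}\right) = - 24 o^{2} - 6 o$)
$q{\left(-10 + 10 \right)} 430 + p{\left(-25 \right)} = \left(-10 + 10\right) 430 - - 150 \left(1 + 4 \left(-25\right)\right) = 0 \cdot 430 - - 150 \left(1 - 100\right) = 0 - \left(-150\right) \left(-99\right) = 0 - 14850 = -14850$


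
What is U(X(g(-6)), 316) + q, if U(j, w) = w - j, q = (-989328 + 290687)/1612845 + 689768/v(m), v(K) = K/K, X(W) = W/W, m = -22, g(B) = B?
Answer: 1112996217494/1612845 ≈ 6.9008e+5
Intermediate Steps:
X(W) = 1
v(K) = 1
q = 1112488171319/1612845 (q = (-989328 + 290687)/1612845 + 689768/1 = -698641*1/1612845 + 689768*1 = -698641/1612845 + 689768 = 1112488171319/1612845 ≈ 6.8977e+5)
U(X(g(-6)), 316) + q = (316 - 1*1) + 1112488171319/1612845 = (316 - 1) + 1112488171319/1612845 = 315 + 1112488171319/1612845 = 1112996217494/1612845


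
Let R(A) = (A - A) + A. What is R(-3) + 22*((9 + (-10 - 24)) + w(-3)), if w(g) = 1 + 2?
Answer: -487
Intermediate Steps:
w(g) = 3
R(A) = A (R(A) = 0 + A = A)
R(-3) + 22*((9 + (-10 - 24)) + w(-3)) = -3 + 22*((9 + (-10 - 24)) + 3) = -3 + 22*((9 - 34) + 3) = -3 + 22*(-25 + 3) = -3 + 22*(-22) = -3 - 484 = -487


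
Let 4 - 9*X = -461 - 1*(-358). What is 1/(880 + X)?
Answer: 9/8027 ≈ 0.0011212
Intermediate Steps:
X = 107/9 (X = 4/9 - (-461 - 1*(-358))/9 = 4/9 - (-461 + 358)/9 = 4/9 - ⅑*(-103) = 4/9 + 103/9 = 107/9 ≈ 11.889)
1/(880 + X) = 1/(880 + 107/9) = 1/(8027/9) = 9/8027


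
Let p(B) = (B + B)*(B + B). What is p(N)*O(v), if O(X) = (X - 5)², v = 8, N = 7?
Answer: 1764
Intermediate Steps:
p(B) = 4*B² (p(B) = (2*B)*(2*B) = 4*B²)
O(X) = (-5 + X)²
p(N)*O(v) = (4*7²)*(-5 + 8)² = (4*49)*3² = 196*9 = 1764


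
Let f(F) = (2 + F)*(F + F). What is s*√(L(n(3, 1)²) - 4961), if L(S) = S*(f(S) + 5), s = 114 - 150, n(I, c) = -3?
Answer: -36*I*√3134 ≈ -2015.4*I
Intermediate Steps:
f(F) = 2*F*(2 + F) (f(F) = (2 + F)*(2*F) = 2*F*(2 + F))
s = -36
L(S) = S*(5 + 2*S*(2 + S)) (L(S) = S*(2*S*(2 + S) + 5) = S*(5 + 2*S*(2 + S)))
s*√(L(n(3, 1)²) - 4961) = -36*√((-3)²*(5 + 2*(-3)²*(2 + (-3)²)) - 4961) = -36*√(9*(5 + 2*9*(2 + 9)) - 4961) = -36*√(9*(5 + 2*9*11) - 4961) = -36*√(9*(5 + 198) - 4961) = -36*√(9*203 - 4961) = -36*√(1827 - 4961) = -36*I*√3134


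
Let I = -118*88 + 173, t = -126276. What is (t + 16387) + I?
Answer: -120100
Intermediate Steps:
I = -10211 (I = -10384 + 173 = -10211)
(t + 16387) + I = (-126276 + 16387) - 10211 = -109889 - 10211 = -120100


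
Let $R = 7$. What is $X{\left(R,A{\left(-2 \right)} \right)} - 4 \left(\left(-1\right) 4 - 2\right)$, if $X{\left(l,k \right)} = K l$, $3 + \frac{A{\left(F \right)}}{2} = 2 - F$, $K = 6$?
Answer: $66$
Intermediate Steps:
$A{\left(F \right)} = -2 - 2 F$ ($A{\left(F \right)} = -6 + 2 \left(2 - F\right) = -6 - \left(-4 + 2 F\right) = -2 - 2 F$)
$X{\left(l,k \right)} = 6 l$
$X{\left(R,A{\left(-2 \right)} \right)} - 4 \left(\left(-1\right) 4 - 2\right) = 6 \cdot 7 - 4 \left(\left(-1\right) 4 - 2\right) = 42 - 4 \left(-4 - 2\right) = 42 - -24 = 42 + 24 = 66$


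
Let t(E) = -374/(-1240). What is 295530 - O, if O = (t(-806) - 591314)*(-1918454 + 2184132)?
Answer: 48700794249927/310 ≈ 1.5710e+11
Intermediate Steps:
t(E) = 187/620 (t(E) = -374*(-1/1240) = 187/620)
O = -48700702635627/310 (O = (187/620 - 591314)*(-1918454 + 2184132) = -366614493/620*265678 = -48700702635627/310 ≈ -1.5710e+11)
295530 - O = 295530 - 1*(-48700702635627/310) = 295530 + 48700702635627/310 = 48700794249927/310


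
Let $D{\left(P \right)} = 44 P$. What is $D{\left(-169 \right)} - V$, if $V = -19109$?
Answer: $11673$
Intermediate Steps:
$D{\left(-169 \right)} - V = 44 \left(-169\right) - -19109 = -7436 + 19109 = 11673$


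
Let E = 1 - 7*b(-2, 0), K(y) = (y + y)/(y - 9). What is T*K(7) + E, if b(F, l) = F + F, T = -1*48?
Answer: 365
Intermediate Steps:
K(y) = 2*y/(-9 + y) (K(y) = (2*y)/(-9 + y) = 2*y/(-9 + y))
T = -48
b(F, l) = 2*F
E = 29 (E = 1 - 14*(-2) = 1 - 7*(-4) = 1 + 28 = 29)
T*K(7) + E = -96*7/(-9 + 7) + 29 = -96*7/(-2) + 29 = -96*7*(-1)/2 + 29 = -48*(-7) + 29 = 336 + 29 = 365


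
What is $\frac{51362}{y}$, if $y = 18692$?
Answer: $\frac{25681}{9346} \approx 2.7478$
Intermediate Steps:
$\frac{51362}{y} = \frac{51362}{18692} = 51362 \cdot \frac{1}{18692} = \frac{25681}{9346}$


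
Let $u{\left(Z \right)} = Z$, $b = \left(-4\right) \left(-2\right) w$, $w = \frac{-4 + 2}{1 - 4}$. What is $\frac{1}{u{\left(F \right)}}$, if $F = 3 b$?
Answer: $\frac{1}{16} \approx 0.0625$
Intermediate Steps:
$w = \frac{2}{3}$ ($w = - \frac{2}{-3} = \left(-2\right) \left(- \frac{1}{3}\right) = \frac{2}{3} \approx 0.66667$)
$b = \frac{16}{3}$ ($b = \left(-4\right) \left(-2\right) \frac{2}{3} = 8 \cdot \frac{2}{3} = \frac{16}{3} \approx 5.3333$)
$F = 16$ ($F = 3 \cdot \frac{16}{3} = 16$)
$\frac{1}{u{\left(F \right)}} = \frac{1}{16}$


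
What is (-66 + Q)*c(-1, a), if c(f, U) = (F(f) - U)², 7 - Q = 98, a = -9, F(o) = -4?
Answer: -3925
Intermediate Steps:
Q = -91 (Q = 7 - 1*98 = 7 - 98 = -91)
c(f, U) = (-4 - U)²
(-66 + Q)*c(-1, a) = (-66 - 91)*(4 - 9)² = -157*(-5)² = -157*25 = -3925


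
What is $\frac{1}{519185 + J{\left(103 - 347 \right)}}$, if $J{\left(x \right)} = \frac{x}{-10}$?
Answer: $\frac{5}{2596047} \approx 1.926 \cdot 10^{-6}$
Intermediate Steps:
$J{\left(x \right)} = - \frac{x}{10}$ ($J{\left(x \right)} = x \left(- \frac{1}{10}\right) = - \frac{x}{10}$)
$\frac{1}{519185 + J{\left(103 - 347 \right)}} = \frac{1}{519185 - \frac{103 - 347}{10}} = \frac{1}{519185 - - \frac{122}{5}} = \frac{1}{519185 + \frac{122}{5}} = \frac{1}{\frac{2596047}{5}} = \frac{5}{2596047}$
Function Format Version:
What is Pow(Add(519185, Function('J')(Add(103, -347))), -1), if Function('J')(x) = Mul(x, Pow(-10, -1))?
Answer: Rational(5, 2596047) ≈ 1.9260e-6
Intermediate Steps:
Function('J')(x) = Mul(Rational(-1, 10), x) (Function('J')(x) = Mul(x, Rational(-1, 10)) = Mul(Rational(-1, 10), x))
Pow(Add(519185, Function('J')(Add(103, -347))), -1) = Pow(Add(519185, Mul(Rational(-1, 10), Add(103, -347))), -1) = Pow(Add(519185, Mul(Rational(-1, 10), -244)), -1) = Pow(Add(519185, Rational(122, 5)), -1) = Pow(Rational(2596047, 5), -1) = Rational(5, 2596047)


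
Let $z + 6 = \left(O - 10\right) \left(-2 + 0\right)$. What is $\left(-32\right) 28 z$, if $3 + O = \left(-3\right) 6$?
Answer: $-50176$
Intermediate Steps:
$O = -21$ ($O = -3 - 18 = -21$)
$z = 56$ ($z = -6 + \left(-21 - 10\right) \left(-2 + 0\right) = -6 - -62 = -6 + 62 = 56$)
$\left(-32\right) 28 z = \left(-32\right) 28 \cdot 56 = \left(-896\right) 56 = -50176$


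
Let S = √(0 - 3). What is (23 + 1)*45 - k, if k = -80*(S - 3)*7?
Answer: -600 + 560*I*√3 ≈ -600.0 + 969.95*I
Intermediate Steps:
S = I*√3 (S = √(-3) = I*√3 ≈ 1.732*I)
k = 1680 - 560*I*√3 (k = -80*(I*√3 - 3)*7 = -80*(-3 + I*√3)*7 = -80*(-21 + 7*I*√3) = 1680 - 560*I*√3 ≈ 1680.0 - 969.95*I)
(23 + 1)*45 - k = (23 + 1)*45 - (1680 - 560*I*√3) = 24*45 + (-1680 + 560*I*√3) = 1080 + (-1680 + 560*I*√3) = -600 + 560*I*√3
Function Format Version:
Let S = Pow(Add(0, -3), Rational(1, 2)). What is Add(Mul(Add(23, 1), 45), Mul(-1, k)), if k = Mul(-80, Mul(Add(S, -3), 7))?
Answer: Add(-600, Mul(560, I, Pow(3, Rational(1, 2)))) ≈ Add(-600.00, Mul(969.95, I))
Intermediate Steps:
S = Mul(I, Pow(3, Rational(1, 2))) (S = Pow(-3, Rational(1, 2)) = Mul(I, Pow(3, Rational(1, 2))) ≈ Mul(1.7320, I))
k = Add(1680, Mul(-560, I, Pow(3, Rational(1, 2)))) (k = Mul(-80, Mul(Add(Mul(I, Pow(3, Rational(1, 2))), -3), 7)) = Mul(-80, Mul(Add(-3, Mul(I, Pow(3, Rational(1, 2)))), 7)) = Mul(-80, Add(-21, Mul(7, I, Pow(3, Rational(1, 2))))) = Add(1680, Mul(-560, I, Pow(3, Rational(1, 2)))) ≈ Add(1680.0, Mul(-969.95, I)))
Add(Mul(Add(23, 1), 45), Mul(-1, k)) = Add(Mul(Add(23, 1), 45), Mul(-1, Add(1680, Mul(-560, I, Pow(3, Rational(1, 2)))))) = Add(Mul(24, 45), Add(-1680, Mul(560, I, Pow(3, Rational(1, 2))))) = Add(1080, Add(-1680, Mul(560, I, Pow(3, Rational(1, 2))))) = Add(-600, Mul(560, I, Pow(3, Rational(1, 2))))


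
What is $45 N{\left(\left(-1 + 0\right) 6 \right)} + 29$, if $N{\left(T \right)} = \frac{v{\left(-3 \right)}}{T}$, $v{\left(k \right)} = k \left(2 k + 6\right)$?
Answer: $29$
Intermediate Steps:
$v{\left(k \right)} = k \left(6 + 2 k\right)$
$N{\left(T \right)} = 0$ ($N{\left(T \right)} = \frac{2 \left(-3\right) \left(3 - 3\right)}{T} = \frac{2 \left(-3\right) 0}{T} = \frac{0}{T} = 0$)
$45 N{\left(\left(-1 + 0\right) 6 \right)} + 29 = 45 \cdot 0 + 29 = 0 + 29 = 29$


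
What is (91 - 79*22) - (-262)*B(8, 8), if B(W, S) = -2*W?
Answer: -5839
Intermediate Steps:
(91 - 79*22) - (-262)*B(8, 8) = (91 - 79*22) - (-262)*(-2*8) = (91 - 1738) - (-262)*(-16) = -1647 - 1*4192 = -1647 - 4192 = -5839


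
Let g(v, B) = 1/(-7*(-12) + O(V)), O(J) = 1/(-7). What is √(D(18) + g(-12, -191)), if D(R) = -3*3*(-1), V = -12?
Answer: 23*√5870/587 ≈ 3.0020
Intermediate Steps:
O(J) = -⅐
D(R) = 9 (D(R) = -9*(-1) = 9)
g(v, B) = 7/587 (g(v, B) = 1/(-7*(-12) - ⅐) = 1/(84 - ⅐) = 1/(587/7) = 7/587)
√(D(18) + g(-12, -191)) = √(9 + 7/587) = √(5290/587) = 23*√5870/587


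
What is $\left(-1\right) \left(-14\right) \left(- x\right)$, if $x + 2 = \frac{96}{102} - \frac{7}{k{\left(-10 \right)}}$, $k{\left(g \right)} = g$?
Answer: $\frac{427}{85} \approx 5.0235$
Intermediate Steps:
$x = - \frac{61}{170}$ ($x = -2 + \left(\frac{96}{102} - \frac{7}{-10}\right) = -2 + \left(96 \cdot \frac{1}{102} - - \frac{7}{10}\right) = -2 + \left(\frac{16}{17} + \frac{7}{10}\right) = -2 + \frac{279}{170} = - \frac{61}{170} \approx -0.35882$)
$\left(-1\right) \left(-14\right) \left(- x\right) = \left(-1\right) \left(-14\right) \left(\left(-1\right) \left(- \frac{61}{170}\right)\right) = 14 \cdot \frac{61}{170} = \frac{427}{85}$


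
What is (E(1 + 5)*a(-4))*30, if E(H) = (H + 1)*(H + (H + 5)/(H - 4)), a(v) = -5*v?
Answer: 48300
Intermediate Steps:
E(H) = (1 + H)*(H + (5 + H)/(-4 + H))
(E(1 + 5)*a(-4))*30 = (((5 + (1 + 5)³ - 2*(1 + 5)² + 2*(1 + 5))/(-4 + (1 + 5)))*(-5*(-4)))*30 = (((5 + 6³ - 2*6² + 2*6)/(-4 + 6))*20)*30 = (((5 + 216 - 2*36 + 12)/2)*20)*30 = (((5 + 216 - 72 + 12)/2)*20)*30 = (((½)*161)*20)*30 = ((161/2)*20)*30 = 1610*30 = 48300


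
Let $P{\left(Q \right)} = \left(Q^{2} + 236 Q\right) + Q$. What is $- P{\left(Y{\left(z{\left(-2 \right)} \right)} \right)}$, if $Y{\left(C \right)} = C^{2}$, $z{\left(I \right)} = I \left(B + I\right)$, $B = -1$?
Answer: $-9828$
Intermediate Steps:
$z{\left(I \right)} = I \left(-1 + I\right)$
$P{\left(Q \right)} = Q^{2} + 237 Q$
$- P{\left(Y{\left(z{\left(-2 \right)} \right)} \right)} = - \left(- 2 \left(-1 - 2\right)\right)^{2} \left(237 + \left(- 2 \left(-1 - 2\right)\right)^{2}\right) = - \left(\left(-2\right) \left(-3\right)\right)^{2} \left(237 + \left(\left(-2\right) \left(-3\right)\right)^{2}\right) = - 6^{2} \left(237 + 6^{2}\right) = - 36 \left(237 + 36\right) = - 36 \cdot 273 = \left(-1\right) 9828 = -9828$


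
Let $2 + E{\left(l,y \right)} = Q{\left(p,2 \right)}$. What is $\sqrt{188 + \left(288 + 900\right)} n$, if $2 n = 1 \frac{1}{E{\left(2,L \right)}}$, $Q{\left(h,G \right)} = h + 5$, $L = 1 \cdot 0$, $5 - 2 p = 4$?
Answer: $\frac{4 \sqrt{86}}{7} \approx 5.2992$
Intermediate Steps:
$p = \frac{1}{2}$ ($p = \frac{5}{2} - 2 = \frac{1}{2} \approx 0.5$)
$L = 0$
$Q{\left(h,G \right)} = 5 + h$
$E{\left(l,y \right)} = \frac{7}{2}$ ($E{\left(l,y \right)} = -2 + \left(5 + \frac{1}{2}\right) = -2 + \frac{11}{2} = \frac{7}{2}$)
$n = \frac{1}{7}$ ($n = \frac{1 \frac{1}{\frac{7}{2}}}{2} = \frac{1 \cdot \frac{2}{7}}{2} = \frac{1}{2} \cdot \frac{2}{7} = \frac{1}{7} \approx 0.14286$)
$\sqrt{188 + \left(288 + 900\right)} n = \sqrt{188 + \left(288 + 900\right)} \frac{1}{7} = \sqrt{188 + 1188} \cdot \frac{1}{7} = \sqrt{1376} \cdot \frac{1}{7} = 4 \sqrt{86} \cdot \frac{1}{7} = \frac{4 \sqrt{86}}{7}$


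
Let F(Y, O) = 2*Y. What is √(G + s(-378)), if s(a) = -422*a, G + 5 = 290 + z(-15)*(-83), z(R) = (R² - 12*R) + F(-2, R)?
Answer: 7*√2582 ≈ 355.69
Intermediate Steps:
z(R) = -4 + R² - 12*R (z(R) = (R² - 12*R) + 2*(-2) = (R² - 12*R) - 4 = -4 + R² - 12*R)
G = -32998 (G = -5 + (290 + (-4 + (-15)² - 12*(-15))*(-83)) = -5 + (290 + (-4 + 225 + 180)*(-83)) = -5 + (290 + 401*(-83)) = -5 + (290 - 33283) = -5 - 32993 = -32998)
√(G + s(-378)) = √(-32998 - 422*(-378)) = √(-32998 + 159516) = √126518 = 7*√2582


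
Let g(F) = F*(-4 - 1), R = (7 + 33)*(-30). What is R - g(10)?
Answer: -1150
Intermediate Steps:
R = -1200 (R = 40*(-30) = -1200)
g(F) = -5*F (g(F) = F*(-5) = -5*F)
R - g(10) = -1200 - (-5)*10 = -1200 - 1*(-50) = -1200 + 50 = -1150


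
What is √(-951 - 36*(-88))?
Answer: √2217 ≈ 47.085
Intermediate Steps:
√(-951 - 36*(-88)) = √(-951 + 3168) = √2217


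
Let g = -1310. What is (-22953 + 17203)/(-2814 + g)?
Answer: 2875/2062 ≈ 1.3943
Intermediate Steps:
(-22953 + 17203)/(-2814 + g) = (-22953 + 17203)/(-2814 - 1310) = -5750/(-4124) = -5750*(-1/4124) = 2875/2062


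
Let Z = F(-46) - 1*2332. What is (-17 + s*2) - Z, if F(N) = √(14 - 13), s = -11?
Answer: 2292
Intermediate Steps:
F(N) = 1 (F(N) = √1 = 1)
Z = -2331 (Z = 1 - 1*2332 = 1 - 2332 = -2331)
(-17 + s*2) - Z = (-17 - 11*2) - 1*(-2331) = (-17 - 22) + 2331 = -39 + 2331 = 2292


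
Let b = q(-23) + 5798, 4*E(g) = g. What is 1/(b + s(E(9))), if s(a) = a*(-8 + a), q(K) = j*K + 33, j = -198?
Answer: 16/165953 ≈ 9.6413e-5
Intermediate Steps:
E(g) = g/4
q(K) = 33 - 198*K (q(K) = -198*K + 33 = 33 - 198*K)
b = 10385 (b = (33 - 198*(-23)) + 5798 = (33 + 4554) + 5798 = 4587 + 5798 = 10385)
1/(b + s(E(9))) = 1/(10385 + ((1/4)*9)*(-8 + (1/4)*9)) = 1/(10385 + 9*(-8 + 9/4)/4) = 1/(10385 + (9/4)*(-23/4)) = 1/(10385 - 207/16) = 1/(165953/16) = 16/165953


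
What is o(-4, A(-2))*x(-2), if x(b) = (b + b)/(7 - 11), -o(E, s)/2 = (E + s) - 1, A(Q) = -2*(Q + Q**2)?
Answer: 18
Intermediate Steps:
A(Q) = -2*Q - 2*Q**2
o(E, s) = 2 - 2*E - 2*s (o(E, s) = -2*((E + s) - 1) = -2*(-1 + E + s) = 2 - 2*E - 2*s)
x(b) = -b/2 (x(b) = (2*b)/(-4) = (2*b)*(-1/4) = -b/2)
o(-4, A(-2))*x(-2) = (2 - 2*(-4) - (-4)*(-2)*(1 - 2))*(-1/2*(-2)) = (2 + 8 - (-4)*(-2)*(-1))*1 = (2 + 8 - 2*(-4))*1 = (2 + 8 + 8)*1 = 18*1 = 18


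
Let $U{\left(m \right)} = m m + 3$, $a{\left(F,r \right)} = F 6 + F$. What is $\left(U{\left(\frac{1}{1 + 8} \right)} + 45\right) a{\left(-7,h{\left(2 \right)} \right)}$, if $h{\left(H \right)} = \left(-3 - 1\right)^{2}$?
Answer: $- \frac{190561}{81} \approx -2352.6$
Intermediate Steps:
$h{\left(H \right)} = 16$ ($h{\left(H \right)} = \left(-4\right)^{2} = 16$)
$a{\left(F,r \right)} = 7 F$ ($a{\left(F,r \right)} = 6 F + F = 7 F$)
$U{\left(m \right)} = 3 + m^{2}$ ($U{\left(m \right)} = m^{2} + 3 = 3 + m^{2}$)
$\left(U{\left(\frac{1}{1 + 8} \right)} + 45\right) a{\left(-7,h{\left(2 \right)} \right)} = \left(\left(3 + \left(\frac{1}{1 + 8}\right)^{2}\right) + 45\right) 7 \left(-7\right) = \left(\left(3 + \left(\frac{1}{9}\right)^{2}\right) + 45\right) \left(-49\right) = \left(\left(3 + \frac{1}{81}\right) + 45\right) \left(-49\right) = \left(\frac{244}{81} + 45\right) \left(-49\right) = \frac{3889}{81} \left(-49\right) = - \frac{190561}{81}$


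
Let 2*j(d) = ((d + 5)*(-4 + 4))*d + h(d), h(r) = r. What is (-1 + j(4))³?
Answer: 1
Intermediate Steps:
j(d) = d/2 (j(d) = (((d + 5)*(-4 + 4))*d + d)/2 = (((5 + d)*0)*d + d)/2 = (0*d + d)/2 = (0 + d)/2 = d/2)
(-1 + j(4))³ = (-1 + (½)*4)³ = (-1 + 2)³ = 1³ = 1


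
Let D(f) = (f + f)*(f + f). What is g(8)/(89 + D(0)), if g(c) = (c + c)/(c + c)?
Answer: 1/89 ≈ 0.011236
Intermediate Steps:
D(f) = 4*f**2 (D(f) = (2*f)*(2*f) = 4*f**2)
g(c) = 1 (g(c) = (2*c)/((2*c)) = (2*c)*(1/(2*c)) = 1)
g(8)/(89 + D(0)) = 1/(89 + 4*0**2) = 1/(89 + 4*0) = 1/(89 + 0) = 1/89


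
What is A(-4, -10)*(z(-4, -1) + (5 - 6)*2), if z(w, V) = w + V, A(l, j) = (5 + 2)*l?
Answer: 196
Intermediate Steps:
A(l, j) = 7*l
z(w, V) = V + w
A(-4, -10)*(z(-4, -1) + (5 - 6)*2) = (7*(-4))*((-1 - 4) + (5 - 6)*2) = -28*(-5 - 1*2) = -28*(-5 - 2) = -28*(-7) = 196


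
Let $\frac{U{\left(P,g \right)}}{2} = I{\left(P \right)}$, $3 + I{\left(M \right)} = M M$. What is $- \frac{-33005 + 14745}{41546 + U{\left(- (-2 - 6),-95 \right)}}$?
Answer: $\frac{415}{947} \approx 0.43823$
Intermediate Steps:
$I{\left(M \right)} = -3 + M^{2}$ ($I{\left(M \right)} = -3 + M M = -3 + M^{2}$)
$U{\left(P,g \right)} = -6 + 2 P^{2}$ ($U{\left(P,g \right)} = 2 \left(-3 + P^{2}\right) = -6 + 2 P^{2}$)
$- \frac{-33005 + 14745}{41546 + U{\left(- (-2 - 6),-95 \right)}} = - \frac{-33005 + 14745}{41546 - \left(6 - 2 \left(- (-2 - 6)\right)^{2}\right)} = - \frac{-18260}{41546 - \left(6 - 2 \left(\left(-1\right) \left(-8\right)\right)^{2}\right)} = - \frac{-18260}{41546 - \left(6 - 2 \cdot 8^{2}\right)} = - \frac{-18260}{41546 + \left(-6 + 2 \cdot 64\right)} = - \frac{-18260}{41546 + \left(-6 + 128\right)} = - \frac{-18260}{41546 + 122} = - \frac{-18260}{41668} = \left(-1\right) \left(- \frac{415}{947}\right) = \frac{415}{947}$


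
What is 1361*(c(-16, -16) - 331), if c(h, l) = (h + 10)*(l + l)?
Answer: -189179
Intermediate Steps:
c(h, l) = 2*l*(10 + h) (c(h, l) = (10 + h)*(2*l) = 2*l*(10 + h))
1361*(c(-16, -16) - 331) = 1361*(2*(-16)*(10 - 16) - 331) = 1361*(2*(-16)*(-6) - 331) = 1361*(192 - 331) = 1361*(-139) = -189179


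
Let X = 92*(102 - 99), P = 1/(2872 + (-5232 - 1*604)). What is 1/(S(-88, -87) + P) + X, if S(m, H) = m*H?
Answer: 6263100672/22692383 ≈ 276.00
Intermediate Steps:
S(m, H) = H*m
P = -1/2964 (P = 1/(2872 + (-5232 - 604)) = 1/(2872 - 5836) = 1/(-2964) = -1/2964 ≈ -0.00033738)
X = 276 (X = 92*3 = 276)
1/(S(-88, -87) + P) + X = 1/(-87*(-88) - 1/2964) + 276 = 1/(7656 - 1/2964) + 276 = 1/(22692383/2964) + 276 = 2964/22692383 + 276 = 6263100672/22692383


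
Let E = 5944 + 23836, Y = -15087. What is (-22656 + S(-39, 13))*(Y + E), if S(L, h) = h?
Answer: -332693599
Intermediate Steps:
E = 29780
(-22656 + S(-39, 13))*(Y + E) = (-22656 + 13)*(-15087 + 29780) = -22643*14693 = -332693599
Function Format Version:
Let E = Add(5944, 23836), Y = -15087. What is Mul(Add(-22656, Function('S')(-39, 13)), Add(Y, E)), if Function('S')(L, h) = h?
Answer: -332693599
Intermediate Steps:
E = 29780
Mul(Add(-22656, Function('S')(-39, 13)), Add(Y, E)) = Mul(Add(-22656, 13), Add(-15087, 29780)) = Mul(-22643, 14693) = -332693599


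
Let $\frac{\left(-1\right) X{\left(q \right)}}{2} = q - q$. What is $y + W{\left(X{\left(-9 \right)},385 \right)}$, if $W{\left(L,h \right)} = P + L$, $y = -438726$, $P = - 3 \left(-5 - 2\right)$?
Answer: $-438705$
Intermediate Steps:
$X{\left(q \right)} = 0$ ($X{\left(q \right)} = - 2 \left(q - q\right) = \left(-2\right) 0 = 0$)
$P = 21$ ($P = \left(-3\right) \left(-7\right) = 21$)
$W{\left(L,h \right)} = 21 + L$
$y + W{\left(X{\left(-9 \right)},385 \right)} = -438726 + \left(21 + 0\right) = -438726 + 21 = -438705$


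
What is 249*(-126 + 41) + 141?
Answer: -21024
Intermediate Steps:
249*(-126 + 41) + 141 = 249*(-85) + 141 = -21165 + 141 = -21024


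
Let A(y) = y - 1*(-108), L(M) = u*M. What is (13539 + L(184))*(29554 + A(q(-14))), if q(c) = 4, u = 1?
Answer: 407106518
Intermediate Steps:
L(M) = M (L(M) = 1*M = M)
A(y) = 108 + y (A(y) = y + 108 = 108 + y)
(13539 + L(184))*(29554 + A(q(-14))) = (13539 + 184)*(29554 + (108 + 4)) = 13723*(29554 + 112) = 13723*29666 = 407106518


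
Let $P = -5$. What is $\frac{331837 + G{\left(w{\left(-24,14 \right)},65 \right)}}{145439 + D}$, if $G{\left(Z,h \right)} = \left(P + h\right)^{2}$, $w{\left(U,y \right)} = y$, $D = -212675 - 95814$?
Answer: $- \frac{335437}{163050} \approx -2.0573$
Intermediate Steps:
$D = -308489$
$G{\left(Z,h \right)} = \left(-5 + h\right)^{2}$
$\frac{331837 + G{\left(w{\left(-24,14 \right)},65 \right)}}{145439 + D} = \frac{331837 + \left(-5 + 65\right)^{2}}{145439 - 308489} = \frac{331837 + 60^{2}}{-163050} = \left(331837 + 3600\right) \left(- \frac{1}{163050}\right) = 335437 \left(- \frac{1}{163050}\right) = - \frac{335437}{163050}$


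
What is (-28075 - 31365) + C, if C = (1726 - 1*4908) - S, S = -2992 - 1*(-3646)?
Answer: -63276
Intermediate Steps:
S = 654 (S = -2992 + 3646 = 654)
C = -3836 (C = (1726 - 1*4908) - 1*654 = (1726 - 4908) - 654 = -3182 - 654 = -3836)
(-28075 - 31365) + C = (-28075 - 31365) - 3836 = -59440 - 3836 = -63276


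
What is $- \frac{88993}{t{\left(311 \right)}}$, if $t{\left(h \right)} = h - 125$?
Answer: $- \frac{88993}{186} \approx -478.46$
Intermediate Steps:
$t{\left(h \right)} = -125 + h$
$- \frac{88993}{t{\left(311 \right)}} = - \frac{88993}{-125 + 311} = - \frac{88993}{186}$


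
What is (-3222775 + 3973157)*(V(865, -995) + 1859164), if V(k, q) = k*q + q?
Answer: 748501542708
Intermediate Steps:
V(k, q) = q + k*q
(-3222775 + 3973157)*(V(865, -995) + 1859164) = (-3222775 + 3973157)*(-995*(1 + 865) + 1859164) = 750382*(-995*866 + 1859164) = 750382*(-861670 + 1859164) = 750382*997494 = 748501542708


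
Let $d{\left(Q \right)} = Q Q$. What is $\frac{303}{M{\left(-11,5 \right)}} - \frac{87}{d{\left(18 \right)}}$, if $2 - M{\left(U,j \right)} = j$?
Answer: $- \frac{10937}{108} \approx -101.27$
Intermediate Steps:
$M{\left(U,j \right)} = 2 - j$
$d{\left(Q \right)} = Q^{2}$
$\frac{303}{M{\left(-11,5 \right)}} - \frac{87}{d{\left(18 \right)}} = \frac{303}{2 - 5} - \frac{87}{18^{2}} = \frac{303}{2 - 5} - \frac{87}{324} = \frac{303}{-3} - \frac{29}{108} = 303 \left(- \frac{1}{3}\right) - \frac{29}{108} = -101 - \frac{29}{108} = - \frac{10937}{108}$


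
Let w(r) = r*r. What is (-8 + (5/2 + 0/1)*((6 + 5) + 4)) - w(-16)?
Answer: -453/2 ≈ -226.50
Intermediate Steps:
w(r) = r²
(-8 + (5/2 + 0/1)*((6 + 5) + 4)) - w(-16) = (-8 + (5/2 + 0/1)*((6 + 5) + 4)) - 1*(-16)² = (-8 + (5*(½) + 0*1)*(11 + 4)) - 1*256 = (-8 + (5/2 + 0)*15) - 256 = (-8 + (5/2)*15) - 256 = (-8 + 75/2) - 256 = 59/2 - 256 = -453/2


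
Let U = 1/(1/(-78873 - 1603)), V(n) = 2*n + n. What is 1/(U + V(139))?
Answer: -1/80059 ≈ -1.2491e-5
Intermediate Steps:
V(n) = 3*n
U = -80476 (U = 1/(1/(-80476)) = 1/(-1/80476) = -80476)
1/(U + V(139)) = 1/(-80476 + 3*139) = 1/(-80476 + 417) = 1/(-80059) = -1/80059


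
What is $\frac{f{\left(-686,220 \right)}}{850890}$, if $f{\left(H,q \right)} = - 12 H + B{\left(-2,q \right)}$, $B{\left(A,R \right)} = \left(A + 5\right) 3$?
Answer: $\frac{2747}{283630} \approx 0.0096852$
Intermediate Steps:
$B{\left(A,R \right)} = 15 + 3 A$ ($B{\left(A,R \right)} = \left(5 + A\right) 3 = 15 + 3 A$)
$f{\left(H,q \right)} = 9 - 12 H$ ($f{\left(H,q \right)} = - 12 H + \left(15 + 3 \left(-2\right)\right) = - 12 H + \left(15 - 6\right) = - 12 H + 9 = 9 - 12 H$)
$\frac{f{\left(-686,220 \right)}}{850890} = \frac{9 - -8232}{850890} = \left(9 + 8232\right) \frac{1}{850890} = 8241 \cdot \frac{1}{850890} = \frac{2747}{283630}$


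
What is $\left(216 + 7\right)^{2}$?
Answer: $49729$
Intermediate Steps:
$\left(216 + 7\right)^{2} = 223^{2} = 49729$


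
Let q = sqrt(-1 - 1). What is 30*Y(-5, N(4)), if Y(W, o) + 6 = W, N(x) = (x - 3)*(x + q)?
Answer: -330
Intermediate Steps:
q = I*sqrt(2) (q = sqrt(-2) = I*sqrt(2) ≈ 1.4142*I)
N(x) = (-3 + x)*(x + I*sqrt(2)) (N(x) = (x - 3)*(x + I*sqrt(2)) = (-3 + x)*(x + I*sqrt(2)))
Y(W, o) = -6 + W
30*Y(-5, N(4)) = 30*(-6 - 5) = 30*(-11) = -330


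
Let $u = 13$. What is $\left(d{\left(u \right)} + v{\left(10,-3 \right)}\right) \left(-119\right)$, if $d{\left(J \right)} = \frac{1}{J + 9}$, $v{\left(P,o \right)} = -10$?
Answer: $\frac{26061}{22} \approx 1184.6$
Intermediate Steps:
$d{\left(J \right)} = \frac{1}{9 + J}$
$\left(d{\left(u \right)} + v{\left(10,-3 \right)}\right) \left(-119\right) = \left(\frac{1}{9 + 13} - 10\right) \left(-119\right) = \left(\frac{1}{22} - 10\right) \left(-119\right) = \left(- \frac{219}{22}\right) \left(-119\right) = \frac{26061}{22}$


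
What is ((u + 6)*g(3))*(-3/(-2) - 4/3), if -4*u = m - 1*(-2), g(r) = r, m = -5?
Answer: 27/8 ≈ 3.3750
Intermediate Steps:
u = ¾ (u = -(-5 - 1*(-2))/4 = -(-5 + 2)/4 = -¼*(-3) = ¾ ≈ 0.75000)
((u + 6)*g(3))*(-3/(-2) - 4/3) = ((¾ + 6)*3)*(-3/(-2) - 4/3) = ((27/4)*3)*(-3*(-½) - 4*⅓) = 81*(3/2 - 4/3)/4 = (81/4)*(⅙) = 27/8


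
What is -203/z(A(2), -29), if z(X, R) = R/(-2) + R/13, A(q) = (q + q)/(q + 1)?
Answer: -182/11 ≈ -16.545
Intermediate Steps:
A(q) = 2*q/(1 + q) (A(q) = (2*q)/(1 + q) = 2*q/(1 + q))
z(X, R) = -11*R/26 (z(X, R) = R*(-½) + R*(1/13) = -R/2 + R/13 = -11*R/26)
-203/z(A(2), -29) = -203/((-11/26*(-29))) = -203/319/26 = -203*26/319 = -182/11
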